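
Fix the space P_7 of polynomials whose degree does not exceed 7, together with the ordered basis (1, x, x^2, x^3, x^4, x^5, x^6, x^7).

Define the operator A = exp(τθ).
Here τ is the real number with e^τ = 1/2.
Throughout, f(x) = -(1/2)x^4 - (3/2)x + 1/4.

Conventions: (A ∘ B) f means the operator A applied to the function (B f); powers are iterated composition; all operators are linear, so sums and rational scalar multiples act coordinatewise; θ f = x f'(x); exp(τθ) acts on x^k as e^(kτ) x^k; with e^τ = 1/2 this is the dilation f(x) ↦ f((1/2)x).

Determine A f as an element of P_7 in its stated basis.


the image equals g(x) = -(1/32)x^4 - (3/4)x + 1/4

exp(τθ) x^k = e^(kτ) x^k; with e^τ = 1/2 this sends x^k to (1/2)^k x^k
x ↦ 1/2 x
x^4 ↦ 1/16 x^4
applying this coordinatewise to f: exp(τθ) f = -(1/32)x^4 - (3/4)x + 1/4


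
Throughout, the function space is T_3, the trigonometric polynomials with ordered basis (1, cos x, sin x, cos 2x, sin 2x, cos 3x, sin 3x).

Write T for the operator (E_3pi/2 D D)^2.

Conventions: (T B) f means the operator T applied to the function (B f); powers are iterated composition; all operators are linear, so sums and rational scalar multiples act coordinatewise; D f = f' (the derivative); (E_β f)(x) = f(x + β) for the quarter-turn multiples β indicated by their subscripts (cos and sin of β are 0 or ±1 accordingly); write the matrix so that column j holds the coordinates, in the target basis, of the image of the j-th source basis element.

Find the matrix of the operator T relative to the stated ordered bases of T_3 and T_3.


image of 1: 0
image of cos x: -cos x
image of sin x: -sin x
image of cos 2x: 16cos 2x
image of sin 2x: 16sin 2x
image of cos 3x: -81cos 3x
image of sin 3x: -81sin 3x
each image's coordinates form column j of the matrix

the matrix is [[0, 0, 0, 0, 0, 0, 0]; [0, -1, 0, 0, 0, 0, 0]; [0, 0, -1, 0, 0, 0, 0]; [0, 0, 0, 16, 0, 0, 0]; [0, 0, 0, 0, 16, 0, 0]; [0, 0, 0, 0, 0, -81, 0]; [0, 0, 0, 0, 0, 0, -81]] (rows listed top to bottom)


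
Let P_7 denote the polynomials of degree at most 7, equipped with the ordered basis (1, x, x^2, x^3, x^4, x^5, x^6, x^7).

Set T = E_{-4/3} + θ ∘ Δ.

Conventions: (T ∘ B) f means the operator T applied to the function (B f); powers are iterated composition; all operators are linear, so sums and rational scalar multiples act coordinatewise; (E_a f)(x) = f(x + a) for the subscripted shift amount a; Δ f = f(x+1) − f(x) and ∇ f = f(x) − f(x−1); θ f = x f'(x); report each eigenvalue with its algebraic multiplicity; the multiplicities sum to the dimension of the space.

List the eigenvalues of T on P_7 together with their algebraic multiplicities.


λ = 1 (multiplicity 8)

image of 1: 1
image of x: x - 4/3
image of x^2: x^2 - (2/3)x + 16/9
image of x^3: x^3 + 2x^2 + (25/3)x - 64/27
image of x^4: x^4 + (20/3)x^3 + (68/3)x^2 - (148/27)x + 256/81
image of x^5: x^5 + (40/3)x^4 + (430/9)x^3 - (100/27)x^2 + (1685/81)x - 1024/243
image of x^6: x^6 + 22x^5 + (260/3)x^4 + (340/27)x^3 + (2090/27)x^2 - (1562/81)x + 4096/729
image of x^7: x^7 + (98/3)x^6 + (427/3)x^5 + (1540/27)x^4 + (17465/81)x^3 - (3766/81)x^2 + (33775/729)x - 16384/2187
the matrix is upper triangular; its diagonal is (1, 1, 1, 1, 1, 1, 1, 1)
for a triangular matrix the eigenvalues are the diagonal entries, with algebraic multiplicity their repetition count


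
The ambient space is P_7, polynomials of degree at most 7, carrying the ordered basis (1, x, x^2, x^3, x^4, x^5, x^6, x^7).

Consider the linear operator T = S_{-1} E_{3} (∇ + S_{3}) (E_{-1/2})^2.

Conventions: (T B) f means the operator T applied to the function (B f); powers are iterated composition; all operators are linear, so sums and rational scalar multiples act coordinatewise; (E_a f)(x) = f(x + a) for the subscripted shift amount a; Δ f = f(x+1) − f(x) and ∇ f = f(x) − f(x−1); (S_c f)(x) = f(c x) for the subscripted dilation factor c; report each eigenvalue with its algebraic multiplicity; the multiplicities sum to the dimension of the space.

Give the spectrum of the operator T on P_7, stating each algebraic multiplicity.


λ = -2187 (multiplicity 1), λ = -243 (multiplicity 1), λ = -27 (multiplicity 1), λ = -3 (multiplicity 1), λ = 1 (multiplicity 1), λ = 9 (multiplicity 1), λ = 81 (multiplicity 1), λ = 729 (multiplicity 1)

image of 1: 1
image of x: -3x + 9
image of x^2: 9x^2 - 50x + 67
image of x^3: -27x^3 + 219x^2 - 585x + 519
image of x^4: 81x^4 - 868x^3 + 3474x^2 - 6172x + 4111
image of x^5: -243x^5 + 3245x^4 - 17310x^3 + 46150x^2 - 61515x + 32799
image of x^6: 729x^6 - 11670x^5 + 77805x^4 - 276620x^3 + 553185x^2 - 590010x + 262207
image of x^7: -2187x^7 + 40831x^6 - 326655x^5 + 1451765x^4 - 3871245x^3 + 6193803x^2 - 5505465x + 2097279
the matrix is upper triangular; its diagonal is (1, -3, 9, -27, 81, -243, 729, -2187)
for a triangular matrix the eigenvalues are the diagonal entries, with algebraic multiplicity their repetition count


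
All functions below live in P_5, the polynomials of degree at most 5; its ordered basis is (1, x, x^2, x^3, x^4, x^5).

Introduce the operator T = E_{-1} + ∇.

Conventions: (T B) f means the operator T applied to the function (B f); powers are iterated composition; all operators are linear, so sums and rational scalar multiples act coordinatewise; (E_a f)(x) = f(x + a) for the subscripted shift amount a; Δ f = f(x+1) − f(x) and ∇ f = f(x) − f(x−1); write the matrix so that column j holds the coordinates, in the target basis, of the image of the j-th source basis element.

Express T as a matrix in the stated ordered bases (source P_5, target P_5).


image of 1: 1
image of x: x
image of x^2: x^2
image of x^3: x^3
image of x^4: x^4
image of x^5: x^5
each image's coordinates form column j of the matrix

the matrix is [[1, 0, 0, 0, 0, 0]; [0, 1, 0, 0, 0, 0]; [0, 0, 1, 0, 0, 0]; [0, 0, 0, 1, 0, 0]; [0, 0, 0, 0, 1, 0]; [0, 0, 0, 0, 0, 1]] (rows listed top to bottom)


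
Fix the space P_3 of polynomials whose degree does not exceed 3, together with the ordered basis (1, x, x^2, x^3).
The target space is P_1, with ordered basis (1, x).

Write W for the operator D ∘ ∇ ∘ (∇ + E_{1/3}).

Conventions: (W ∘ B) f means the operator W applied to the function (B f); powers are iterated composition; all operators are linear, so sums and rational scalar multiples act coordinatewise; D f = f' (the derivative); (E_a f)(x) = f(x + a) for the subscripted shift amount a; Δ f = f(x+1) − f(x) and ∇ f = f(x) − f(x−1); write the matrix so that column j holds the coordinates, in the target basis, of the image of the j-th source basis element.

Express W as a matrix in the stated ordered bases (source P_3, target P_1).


the matrix is [[0, 0, 2, 5]; [0, 0, 0, 6]] (rows listed top to bottom)

image of 1: 0
image of x: 0
image of x^2: 2
image of x^3: 6x + 5
each image's coordinates form column j of the matrix


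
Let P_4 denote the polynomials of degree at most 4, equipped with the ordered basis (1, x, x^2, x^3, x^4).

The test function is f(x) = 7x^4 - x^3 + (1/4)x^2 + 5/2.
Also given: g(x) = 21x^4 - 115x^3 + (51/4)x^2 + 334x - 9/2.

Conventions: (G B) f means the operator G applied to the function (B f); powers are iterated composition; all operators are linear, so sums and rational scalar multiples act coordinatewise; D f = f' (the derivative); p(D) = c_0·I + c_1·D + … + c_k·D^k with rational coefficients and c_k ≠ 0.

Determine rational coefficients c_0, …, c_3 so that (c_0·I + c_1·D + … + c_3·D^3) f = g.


c_0 = 3, c_1 = -4, c_2 = 0, c_3 = 2

D^0 f = 7x^4 - x^3 + (1/4)x^2 + 5/2
D^1 f = 28x^3 - 3x^2 + (1/2)x
D^2 f = 84x^2 - 6x + 1/2
D^3 f = 168x - 6
matching coefficients of g against c_0 f + c_1 Df + … from the top degree down determines the c_i
solution: c_0 = 3, c_1 = -4, c_2 = 0, c_3 = 2


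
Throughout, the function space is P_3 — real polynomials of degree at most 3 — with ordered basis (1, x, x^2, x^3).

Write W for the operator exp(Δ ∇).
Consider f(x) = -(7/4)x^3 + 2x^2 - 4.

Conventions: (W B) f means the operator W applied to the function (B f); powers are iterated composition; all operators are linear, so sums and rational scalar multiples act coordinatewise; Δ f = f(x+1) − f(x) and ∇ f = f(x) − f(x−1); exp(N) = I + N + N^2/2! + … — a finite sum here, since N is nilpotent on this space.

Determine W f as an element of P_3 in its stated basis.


order-1 term: -(21/2)x + 4
the series for exp(Δ ∇) f terminates at order 1
exp(Δ ∇) f = -(7/4)x^3 + 2x^2 - (21/2)x

g(x) = -(7/4)x^3 + 2x^2 - (21/2)x


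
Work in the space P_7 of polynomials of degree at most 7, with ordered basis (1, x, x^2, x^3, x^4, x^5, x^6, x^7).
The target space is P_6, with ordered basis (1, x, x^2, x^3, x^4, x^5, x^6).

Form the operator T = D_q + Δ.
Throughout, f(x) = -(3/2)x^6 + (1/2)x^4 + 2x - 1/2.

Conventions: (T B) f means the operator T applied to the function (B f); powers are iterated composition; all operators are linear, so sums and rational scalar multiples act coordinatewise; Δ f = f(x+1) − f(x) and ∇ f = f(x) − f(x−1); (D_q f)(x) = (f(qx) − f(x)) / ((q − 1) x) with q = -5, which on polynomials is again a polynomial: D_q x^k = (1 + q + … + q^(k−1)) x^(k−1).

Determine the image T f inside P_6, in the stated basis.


D_q f = 3906x^5 - 52x^3 + 2
Δ f = -9x^5 - (45/2)x^4 - 28x^3 - (39/2)x^2 - 7x + 1
(D_q + Δ) f = 3897x^5 - (45/2)x^4 - 80x^3 - (39/2)x^2 - 7x + 3

g(x) = 3897x^5 - (45/2)x^4 - 80x^3 - (39/2)x^2 - 7x + 3


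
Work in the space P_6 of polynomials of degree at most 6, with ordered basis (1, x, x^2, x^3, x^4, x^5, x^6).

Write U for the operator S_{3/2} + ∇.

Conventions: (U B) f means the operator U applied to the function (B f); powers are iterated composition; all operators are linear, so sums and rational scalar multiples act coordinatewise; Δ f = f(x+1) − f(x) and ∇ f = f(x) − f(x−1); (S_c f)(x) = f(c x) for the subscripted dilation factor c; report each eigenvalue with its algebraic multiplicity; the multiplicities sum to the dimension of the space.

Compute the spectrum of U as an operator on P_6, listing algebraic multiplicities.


image of 1: 1
image of x: (3/2)x + 1
image of x^2: (9/4)x^2 + 2x - 1
image of x^3: (27/8)x^3 + 3x^2 - 3x + 1
image of x^4: (81/16)x^4 + 4x^3 - 6x^2 + 4x - 1
image of x^5: (243/32)x^5 + 5x^4 - 10x^3 + 10x^2 - 5x + 1
image of x^6: (729/64)x^6 + 6x^5 - 15x^4 + 20x^3 - 15x^2 + 6x - 1
the matrix is upper triangular; its diagonal is (1, 3/2, 9/4, 27/8, 81/16, 243/32, 729/64)
for a triangular matrix the eigenvalues are the diagonal entries, with algebraic multiplicity their repetition count

λ = 1 (multiplicity 1), λ = 3/2 (multiplicity 1), λ = 9/4 (multiplicity 1), λ = 27/8 (multiplicity 1), λ = 81/16 (multiplicity 1), λ = 243/32 (multiplicity 1), λ = 729/64 (multiplicity 1)


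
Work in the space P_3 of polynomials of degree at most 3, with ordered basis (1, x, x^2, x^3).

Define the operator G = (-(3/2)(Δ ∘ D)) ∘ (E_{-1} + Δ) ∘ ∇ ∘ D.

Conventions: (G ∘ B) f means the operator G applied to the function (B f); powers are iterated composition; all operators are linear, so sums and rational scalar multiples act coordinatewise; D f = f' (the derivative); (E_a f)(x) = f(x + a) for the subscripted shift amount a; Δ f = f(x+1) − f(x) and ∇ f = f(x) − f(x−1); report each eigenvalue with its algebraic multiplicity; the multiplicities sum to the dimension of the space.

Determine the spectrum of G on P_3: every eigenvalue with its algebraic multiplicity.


λ = 0 (multiplicity 4)

image of 1: 0
image of x: 0
image of x^2: 0
image of x^3: 0
the matrix is upper triangular; its diagonal is (0, 0, 0, 0)
for a triangular matrix the eigenvalues are the diagonal entries, with algebraic multiplicity their repetition count


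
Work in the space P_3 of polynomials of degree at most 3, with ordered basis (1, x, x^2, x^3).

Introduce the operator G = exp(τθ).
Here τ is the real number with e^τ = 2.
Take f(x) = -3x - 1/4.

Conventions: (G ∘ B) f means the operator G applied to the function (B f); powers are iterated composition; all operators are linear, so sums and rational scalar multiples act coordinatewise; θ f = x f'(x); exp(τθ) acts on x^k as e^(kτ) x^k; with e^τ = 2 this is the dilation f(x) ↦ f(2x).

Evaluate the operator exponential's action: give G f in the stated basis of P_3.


the result is g(x) = -6x - 1/4

exp(τθ) x^k = e^(kτ) x^k; with e^τ = 2 this sends x^k to 2^k x^k
x ↦ 2 x
applying this coordinatewise to f: exp(τθ) f = -6x - 1/4


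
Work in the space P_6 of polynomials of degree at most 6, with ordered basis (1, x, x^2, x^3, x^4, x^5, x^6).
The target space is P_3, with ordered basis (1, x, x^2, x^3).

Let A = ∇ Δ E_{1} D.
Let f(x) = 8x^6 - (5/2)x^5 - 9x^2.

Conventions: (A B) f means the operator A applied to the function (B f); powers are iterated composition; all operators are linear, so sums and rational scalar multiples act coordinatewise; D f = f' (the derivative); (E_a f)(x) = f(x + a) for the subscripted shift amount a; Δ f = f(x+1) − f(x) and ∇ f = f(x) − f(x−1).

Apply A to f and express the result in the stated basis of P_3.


g(x) = 960x^3 + 2730x^2 + 3060x + 1265

D f = 48x^5 - (25/2)x^4 - 18x
E_{1} D f = 48x^5 + (455/2)x^4 + 430x^3 + 405x^2 + 172x + 35/2
Δ (E_{1} D) f = 240x^4 + 1390x^3 + 3135x^2 + 3250x + 2565/2
∇ Δ (E_{1} D) f = 960x^3 + 2730x^2 + 3060x + 1265


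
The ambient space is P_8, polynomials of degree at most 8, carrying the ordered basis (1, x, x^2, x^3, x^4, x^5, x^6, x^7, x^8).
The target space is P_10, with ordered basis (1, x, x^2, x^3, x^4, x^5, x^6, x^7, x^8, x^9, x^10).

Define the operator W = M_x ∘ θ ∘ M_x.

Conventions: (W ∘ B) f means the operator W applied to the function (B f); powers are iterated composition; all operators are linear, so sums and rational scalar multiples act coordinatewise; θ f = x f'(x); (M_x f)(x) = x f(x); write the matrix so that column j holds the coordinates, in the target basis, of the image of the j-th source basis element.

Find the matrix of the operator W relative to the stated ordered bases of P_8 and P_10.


image of 1: x^2
image of x: 2x^3
image of x^2: 3x^4
image of x^3: 4x^5
image of x^4: 5x^6
image of x^5: 6x^7
image of x^6: 7x^8
image of x^7: 8x^9
image of x^8: 9x^10
each image's coordinates form column j of the matrix

the matrix is [[0, 0, 0, 0, 0, 0, 0, 0, 0]; [0, 0, 0, 0, 0, 0, 0, 0, 0]; [1, 0, 0, 0, 0, 0, 0, 0, 0]; [0, 2, 0, 0, 0, 0, 0, 0, 0]; [0, 0, 3, 0, 0, 0, 0, 0, 0]; [0, 0, 0, 4, 0, 0, 0, 0, 0]; [0, 0, 0, 0, 5, 0, 0, 0, 0]; [0, 0, 0, 0, 0, 6, 0, 0, 0]; [0, 0, 0, 0, 0, 0, 7, 0, 0]; [0, 0, 0, 0, 0, 0, 0, 8, 0]; [0, 0, 0, 0, 0, 0, 0, 0, 9]] (rows listed top to bottom)


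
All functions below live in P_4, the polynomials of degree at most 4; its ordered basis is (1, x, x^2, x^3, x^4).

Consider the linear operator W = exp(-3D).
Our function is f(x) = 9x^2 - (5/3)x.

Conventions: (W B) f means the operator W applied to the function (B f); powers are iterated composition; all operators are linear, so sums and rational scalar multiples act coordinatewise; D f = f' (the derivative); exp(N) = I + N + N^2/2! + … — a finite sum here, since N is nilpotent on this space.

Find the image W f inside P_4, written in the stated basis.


order-1 term: -54x + 5
order-2 term: 81
the series for exp(-3D) f terminates at order 2
exp(-3D) f = 9x^2 - (167/3)x + 86

the image equals g(x) = 9x^2 - (167/3)x + 86


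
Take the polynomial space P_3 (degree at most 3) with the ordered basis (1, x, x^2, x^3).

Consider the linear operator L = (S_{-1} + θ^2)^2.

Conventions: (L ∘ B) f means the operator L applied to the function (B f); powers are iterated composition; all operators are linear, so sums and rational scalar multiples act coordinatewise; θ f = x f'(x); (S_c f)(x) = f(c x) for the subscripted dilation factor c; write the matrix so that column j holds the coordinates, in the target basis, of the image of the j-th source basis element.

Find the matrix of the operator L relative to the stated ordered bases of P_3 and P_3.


image of 1: 1
image of x: 0
image of x^2: 25x^2
image of x^3: 64x^3
each image's coordinates form column j of the matrix

the matrix is [[1, 0, 0, 0]; [0, 0, 0, 0]; [0, 0, 25, 0]; [0, 0, 0, 64]] (rows listed top to bottom)


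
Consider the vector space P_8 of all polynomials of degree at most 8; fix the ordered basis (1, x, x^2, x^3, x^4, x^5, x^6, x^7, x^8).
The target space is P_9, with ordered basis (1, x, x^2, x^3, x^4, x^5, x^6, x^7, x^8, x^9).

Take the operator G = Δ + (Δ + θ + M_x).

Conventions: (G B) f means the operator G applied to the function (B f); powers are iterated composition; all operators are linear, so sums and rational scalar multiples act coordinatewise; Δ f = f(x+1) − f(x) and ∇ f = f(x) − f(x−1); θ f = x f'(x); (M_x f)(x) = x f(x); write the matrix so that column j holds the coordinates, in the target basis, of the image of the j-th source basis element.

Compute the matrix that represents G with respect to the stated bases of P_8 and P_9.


the matrix is [[0, 2, 2, 2, 2, 2, 2, 2, 2]; [1, 1, 4, 6, 8, 10, 12, 14, 16]; [0, 1, 2, 6, 12, 20, 30, 42, 56]; [0, 0, 1, 3, 8, 20, 40, 70, 112]; [0, 0, 0, 1, 4, 10, 30, 70, 140]; [0, 0, 0, 0, 1, 5, 12, 42, 112]; [0, 0, 0, 0, 0, 1, 6, 14, 56]; [0, 0, 0, 0, 0, 0, 1, 7, 16]; [0, 0, 0, 0, 0, 0, 0, 1, 8]; [0, 0, 0, 0, 0, 0, 0, 0, 1]] (rows listed top to bottom)

image of 1: x
image of x: x^2 + x + 2
image of x^2: x^3 + 2x^2 + 4x + 2
image of x^3: x^4 + 3x^3 + 6x^2 + 6x + 2
image of x^4: x^5 + 4x^4 + 8x^3 + 12x^2 + 8x + 2
image of x^5: x^6 + 5x^5 + 10x^4 + 20x^3 + 20x^2 + 10x + 2
image of x^6: x^7 + 6x^6 + 12x^5 + 30x^4 + 40x^3 + 30x^2 + 12x + 2
image of x^7: x^8 + 7x^7 + 14x^6 + 42x^5 + 70x^4 + 70x^3 + 42x^2 + 14x + 2
image of x^8: x^9 + 8x^8 + 16x^7 + 56x^6 + 112x^5 + 140x^4 + 112x^3 + 56x^2 + 16x + 2
each image's coordinates form column j of the matrix


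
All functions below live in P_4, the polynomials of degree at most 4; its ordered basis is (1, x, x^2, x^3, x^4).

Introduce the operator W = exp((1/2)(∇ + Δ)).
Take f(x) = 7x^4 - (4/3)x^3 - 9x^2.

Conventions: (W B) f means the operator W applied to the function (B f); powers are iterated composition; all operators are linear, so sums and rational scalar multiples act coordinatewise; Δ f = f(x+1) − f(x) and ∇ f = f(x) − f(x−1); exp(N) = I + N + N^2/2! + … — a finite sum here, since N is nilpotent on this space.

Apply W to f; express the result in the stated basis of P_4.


order-1 term: 28x^3 - 4x^2 + 10x - 4/3
order-2 term: 42x^2 - 4x + 19
order-3 term: 28x - 4/3
order-4 term: 7
the series for exp((1/2)(∇ + Δ)) f terminates at order 4
exp((1/2)(∇ + Δ)) f = 7x^4 + (80/3)x^3 + 29x^2 + 34x + 70/3

the image equals g(x) = 7x^4 + (80/3)x^3 + 29x^2 + 34x + 70/3


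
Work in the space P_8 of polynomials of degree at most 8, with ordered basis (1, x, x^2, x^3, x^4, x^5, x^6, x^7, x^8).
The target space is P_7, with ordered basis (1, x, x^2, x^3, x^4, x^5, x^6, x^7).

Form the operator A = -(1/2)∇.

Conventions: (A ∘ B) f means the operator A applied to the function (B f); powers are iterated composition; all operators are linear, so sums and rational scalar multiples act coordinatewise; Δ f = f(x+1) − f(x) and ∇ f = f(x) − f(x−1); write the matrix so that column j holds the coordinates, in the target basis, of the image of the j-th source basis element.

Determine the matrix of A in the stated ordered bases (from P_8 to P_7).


image of 1: 0
image of x: -1/2
image of x^2: -x + 1/2
image of x^3: -(3/2)x^2 + (3/2)x - 1/2
image of x^4: -2x^3 + 3x^2 - 2x + 1/2
image of x^5: -(5/2)x^4 + 5x^3 - 5x^2 + (5/2)x - 1/2
image of x^6: -3x^5 + (15/2)x^4 - 10x^3 + (15/2)x^2 - 3x + 1/2
image of x^7: -(7/2)x^6 + (21/2)x^5 - (35/2)x^4 + (35/2)x^3 - (21/2)x^2 + (7/2)x - 1/2
image of x^8: -4x^7 + 14x^6 - 28x^5 + 35x^4 - 28x^3 + 14x^2 - 4x + 1/2
each image's coordinates form column j of the matrix

the matrix is [[0, -1/2, 1/2, -1/2, 1/2, -1/2, 1/2, -1/2, 1/2]; [0, 0, -1, 3/2, -2, 5/2, -3, 7/2, -4]; [0, 0, 0, -3/2, 3, -5, 15/2, -21/2, 14]; [0, 0, 0, 0, -2, 5, -10, 35/2, -28]; [0, 0, 0, 0, 0, -5/2, 15/2, -35/2, 35]; [0, 0, 0, 0, 0, 0, -3, 21/2, -28]; [0, 0, 0, 0, 0, 0, 0, -7/2, 14]; [0, 0, 0, 0, 0, 0, 0, 0, -4]] (rows listed top to bottom)


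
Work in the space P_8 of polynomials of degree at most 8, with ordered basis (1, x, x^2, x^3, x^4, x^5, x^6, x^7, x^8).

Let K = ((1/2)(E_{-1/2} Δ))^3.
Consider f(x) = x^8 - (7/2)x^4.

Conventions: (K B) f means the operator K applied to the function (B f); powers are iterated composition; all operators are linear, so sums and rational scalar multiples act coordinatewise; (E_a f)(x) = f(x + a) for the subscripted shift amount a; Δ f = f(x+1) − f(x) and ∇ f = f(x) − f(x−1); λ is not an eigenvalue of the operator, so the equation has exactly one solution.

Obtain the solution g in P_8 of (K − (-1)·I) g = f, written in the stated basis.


write g with unknown coordinates in the stated basis and equate coefficients in (K − (-1)·I) g = f
solving from the highest basis element down gives g = x^8 - 42x^5 - (7/2)x^4 - 105x^3 + 315x^2 - (189/8)x + 315/2
check: K g = 42x^5 + 105x^3 - 315x^2 + (189/8)x - 315/2
so K g − (-1)·g = x^8 - (7/2)x^4 = f ✓

the result is g(x) = x^8 - 42x^5 - (7/2)x^4 - 105x^3 + 315x^2 - (189/8)x + 315/2


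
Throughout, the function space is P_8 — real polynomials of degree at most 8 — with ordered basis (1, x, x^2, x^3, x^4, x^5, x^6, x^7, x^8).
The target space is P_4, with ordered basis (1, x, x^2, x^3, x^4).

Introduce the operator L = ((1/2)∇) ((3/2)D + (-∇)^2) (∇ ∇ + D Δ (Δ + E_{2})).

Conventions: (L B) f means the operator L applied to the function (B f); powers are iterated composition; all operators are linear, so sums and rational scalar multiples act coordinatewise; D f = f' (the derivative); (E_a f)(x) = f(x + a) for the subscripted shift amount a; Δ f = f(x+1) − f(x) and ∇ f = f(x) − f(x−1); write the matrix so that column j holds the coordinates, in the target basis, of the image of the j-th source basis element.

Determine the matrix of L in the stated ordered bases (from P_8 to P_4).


the matrix is [[0, 0, 0, 0, 36, 255, 1890, 12600, -10920]; [0, 0, 0, 0, 0, 180, 1530, 13230, 100800]; [0, 0, 0, 0, 0, 0, 540, 5355, 52920]; [0, 0, 0, 0, 0, 0, 0, 1260, 14280]; [0, 0, 0, 0, 0, 0, 0, 0, 2520]] (rows listed top to bottom)

image of 1: 0
image of x: 0
image of x^2: 0
image of x^3: 0
image of x^4: 36
image of x^5: 180x + 255
image of x^6: 540x^2 + 1530x + 1890
image of x^7: 1260x^3 + 5355x^2 + 13230x + 12600
image of x^8: 2520x^4 + 14280x^3 + 52920x^2 + 100800x - 10920
each image's coordinates form column j of the matrix


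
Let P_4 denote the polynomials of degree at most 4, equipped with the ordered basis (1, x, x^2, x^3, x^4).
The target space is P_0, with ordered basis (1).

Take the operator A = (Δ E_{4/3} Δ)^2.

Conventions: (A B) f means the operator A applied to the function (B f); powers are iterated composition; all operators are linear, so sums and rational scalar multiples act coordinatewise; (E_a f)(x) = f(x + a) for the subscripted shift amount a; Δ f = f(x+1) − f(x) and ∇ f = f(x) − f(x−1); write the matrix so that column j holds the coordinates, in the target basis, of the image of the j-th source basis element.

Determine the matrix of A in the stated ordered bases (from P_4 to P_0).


image of 1: 0
image of x: 0
image of x^2: 0
image of x^3: 0
image of x^4: 24
each image's coordinates form column j of the matrix

the matrix is [[0, 0, 0, 0, 24]] (rows listed top to bottom)


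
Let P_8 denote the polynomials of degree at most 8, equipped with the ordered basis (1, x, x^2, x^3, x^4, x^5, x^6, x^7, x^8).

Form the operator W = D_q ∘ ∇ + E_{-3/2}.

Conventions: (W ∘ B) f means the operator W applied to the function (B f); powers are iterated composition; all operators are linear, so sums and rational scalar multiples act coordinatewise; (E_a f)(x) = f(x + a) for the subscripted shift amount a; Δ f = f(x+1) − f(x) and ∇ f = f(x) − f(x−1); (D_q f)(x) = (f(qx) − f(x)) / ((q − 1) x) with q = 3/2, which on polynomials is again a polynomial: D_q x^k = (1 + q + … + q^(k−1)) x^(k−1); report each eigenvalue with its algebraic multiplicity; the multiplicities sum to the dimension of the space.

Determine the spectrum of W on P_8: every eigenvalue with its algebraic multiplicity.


λ = 1 (multiplicity 9)

image of 1: 1
image of x: x - 3/2
image of x^2: x^2 - 3x + 17/4
image of x^3: x^3 - (9/2)x^2 + (57/4)x - 51/8
image of x^4: x^4 - 6x^3 + (65/2)x^2 - (57/2)x + 145/16
image of x^5: x^5 - (15/2)x^4 + (505/8)x^3 - (325/4)x^2 + (805/16)x - 403/32
image of x^6: x^6 - 9x^5 + (903/8)x^4 - (1515/8)x^3 + (2735/16)x^2 - (1329/16)x + 1113/64
image of x^7: x^7 - (21/2)x^6 + (6167/32)x^5 - (6321/16)x^4 + (7385/16)x^3 - (10423/32)x^2 + (8463/64)x - 3083/128
image of x^8: x^8 - 12x^7 + (2563/8)x^6 - (6167/8)x^5 + (8743/8)x^4 - 994x^3 + (9359/16)x^2 - (3307/16)x + 8609/256
the matrix is upper triangular; its diagonal is (1, 1, 1, 1, 1, 1, 1, 1, 1)
for a triangular matrix the eigenvalues are the diagonal entries, with algebraic multiplicity their repetition count


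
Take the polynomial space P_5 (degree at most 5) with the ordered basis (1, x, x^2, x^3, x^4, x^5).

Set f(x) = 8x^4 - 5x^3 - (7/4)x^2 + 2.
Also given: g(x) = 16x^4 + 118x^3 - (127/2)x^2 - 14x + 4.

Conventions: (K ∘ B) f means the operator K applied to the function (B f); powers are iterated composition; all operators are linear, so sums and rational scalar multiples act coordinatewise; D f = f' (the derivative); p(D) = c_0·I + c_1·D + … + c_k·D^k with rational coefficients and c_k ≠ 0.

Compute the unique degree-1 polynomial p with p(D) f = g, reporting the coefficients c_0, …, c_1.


D^0 f = 8x^4 - 5x^3 - (7/4)x^2 + 2
D^1 f = 32x^3 - 15x^2 - (7/2)x
matching coefficients of g against c_0 f + c_1 Df + … from the top degree down determines the c_i
solution: c_0 = 2, c_1 = 4

c_0 = 2, c_1 = 4


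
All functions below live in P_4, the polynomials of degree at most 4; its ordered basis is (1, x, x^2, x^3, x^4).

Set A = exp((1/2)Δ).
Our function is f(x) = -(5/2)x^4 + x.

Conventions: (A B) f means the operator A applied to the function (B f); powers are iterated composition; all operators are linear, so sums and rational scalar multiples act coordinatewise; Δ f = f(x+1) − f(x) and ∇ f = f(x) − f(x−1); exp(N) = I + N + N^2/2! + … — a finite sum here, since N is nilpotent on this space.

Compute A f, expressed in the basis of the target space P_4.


order-1 term: -5x^3 - (15/2)x^2 - 5x - 3/4
order-2 term: -(15/4)x^2 - (15/2)x - 35/8
order-3 term: -(5/4)x - 15/8
order-4 term: -5/32
the series for exp((1/2)Δ) f terminates at order 4
exp((1/2)Δ) f = -(5/2)x^4 - 5x^3 - (45/4)x^2 - (51/4)x - 229/32

g(x) = -(5/2)x^4 - 5x^3 - (45/4)x^2 - (51/4)x - 229/32


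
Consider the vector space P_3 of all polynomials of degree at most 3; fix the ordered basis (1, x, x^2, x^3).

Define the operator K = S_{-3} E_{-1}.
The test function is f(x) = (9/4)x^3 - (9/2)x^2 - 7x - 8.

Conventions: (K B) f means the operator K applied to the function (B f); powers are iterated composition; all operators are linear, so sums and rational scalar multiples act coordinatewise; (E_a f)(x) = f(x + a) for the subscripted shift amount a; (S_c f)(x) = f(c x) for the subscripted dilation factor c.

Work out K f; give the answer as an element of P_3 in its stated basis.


the image equals g(x) = -(243/4)x^3 - (405/4)x^2 - (105/4)x - 31/4

E_{-1} f = (9/4)x^3 - (45/4)x^2 + (35/4)x - 31/4
S_{-3} E_{-1} f = -(243/4)x^3 - (405/4)x^2 - (105/4)x - 31/4


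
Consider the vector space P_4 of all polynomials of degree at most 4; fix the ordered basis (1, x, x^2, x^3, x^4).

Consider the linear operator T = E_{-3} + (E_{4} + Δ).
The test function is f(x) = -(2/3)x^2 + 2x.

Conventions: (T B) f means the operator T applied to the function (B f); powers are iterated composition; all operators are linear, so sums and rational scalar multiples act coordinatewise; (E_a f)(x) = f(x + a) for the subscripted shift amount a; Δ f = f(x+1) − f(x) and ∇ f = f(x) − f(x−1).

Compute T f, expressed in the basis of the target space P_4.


the image equals g(x) = -(4/3)x^2 + (4/3)x - 40/3

E_{-3} f = -(2/3)x^2 + 6x - 12
E_{4} f = -(2/3)x^2 - (10/3)x - 8/3
Δ f = -(4/3)x + 4/3
(E_{4} + Δ) f = -(2/3)x^2 - (14/3)x - 4/3
(E_{-3} + (E_{4} + Δ)) f = -(4/3)x^2 + (4/3)x - 40/3


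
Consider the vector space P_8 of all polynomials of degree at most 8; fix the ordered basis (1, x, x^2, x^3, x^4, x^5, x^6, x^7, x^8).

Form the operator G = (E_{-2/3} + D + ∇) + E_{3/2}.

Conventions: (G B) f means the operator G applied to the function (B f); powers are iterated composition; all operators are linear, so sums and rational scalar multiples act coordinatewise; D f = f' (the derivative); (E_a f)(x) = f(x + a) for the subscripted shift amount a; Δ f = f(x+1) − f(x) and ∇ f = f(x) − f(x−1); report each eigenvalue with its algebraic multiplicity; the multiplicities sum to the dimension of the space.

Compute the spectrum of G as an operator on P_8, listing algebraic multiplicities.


λ = 2 (multiplicity 9)

image of 1: 2
image of x: 2x + 17/6
image of x^2: 2x^2 + (17/3)x + 61/36
image of x^3: 2x^3 + (17/2)x^2 + (61/12)x + 881/216
image of x^4: 2x^4 + (34/3)x^3 + (61/6)x^2 + (881/54)x + 5521/1296
image of x^5: 2x^5 + (85/6)x^4 + (305/18)x^3 + (4405/108)x^2 + (27605/1296)x + 65801/7776
image of x^6: 2x^6 + 17x^5 + (305/12)x^4 + (4405/54)x^3 + (27605/432)x^2 + (65801/1296)x + 488881/46656
image of x^7: 2x^7 + (119/6)x^6 + (427/12)x^5 + (30835/216)x^4 + (193235/1296)x^3 + (460607/2592)x^2 + (3422167/46656)x + 5046521/279936
image of x^8: 2x^8 + (68/3)x^7 + (427/9)x^6 + (6167/27)x^5 + (193235/648)x^4 + (460607/972)x^3 + (3422167/11664)x^2 + (5046521/34992)x + 41432641/1679616
the matrix is upper triangular; its diagonal is (2, 2, 2, 2, 2, 2, 2, 2, 2)
for a triangular matrix the eigenvalues are the diagonal entries, with algebraic multiplicity their repetition count


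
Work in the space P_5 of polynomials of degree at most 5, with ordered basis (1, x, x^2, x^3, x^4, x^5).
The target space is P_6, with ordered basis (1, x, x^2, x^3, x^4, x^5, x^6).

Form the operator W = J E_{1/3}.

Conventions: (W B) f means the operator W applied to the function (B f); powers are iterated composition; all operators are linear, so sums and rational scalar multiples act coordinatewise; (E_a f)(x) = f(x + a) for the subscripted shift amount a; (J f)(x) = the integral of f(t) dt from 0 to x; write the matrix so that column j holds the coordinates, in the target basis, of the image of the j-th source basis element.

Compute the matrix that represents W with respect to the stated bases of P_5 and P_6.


the matrix is [[0, 0, 0, 0, 0, 0]; [1, 1/3, 1/9, 1/27, 1/81, 1/243]; [0, 1/2, 1/3, 1/6, 2/27, 5/162]; [0, 0, 1/3, 1/3, 2/9, 10/81]; [0, 0, 0, 1/4, 1/3, 5/18]; [0, 0, 0, 0, 1/5, 1/3]; [0, 0, 0, 0, 0, 1/6]] (rows listed top to bottom)

image of 1: x
image of x: (1/2)x^2 + (1/3)x
image of x^2: (1/3)x^3 + (1/3)x^2 + (1/9)x
image of x^3: (1/4)x^4 + (1/3)x^3 + (1/6)x^2 + (1/27)x
image of x^4: (1/5)x^5 + (1/3)x^4 + (2/9)x^3 + (2/27)x^2 + (1/81)x
image of x^5: (1/6)x^6 + (1/3)x^5 + (5/18)x^4 + (10/81)x^3 + (5/162)x^2 + (1/243)x
each image's coordinates form column j of the matrix


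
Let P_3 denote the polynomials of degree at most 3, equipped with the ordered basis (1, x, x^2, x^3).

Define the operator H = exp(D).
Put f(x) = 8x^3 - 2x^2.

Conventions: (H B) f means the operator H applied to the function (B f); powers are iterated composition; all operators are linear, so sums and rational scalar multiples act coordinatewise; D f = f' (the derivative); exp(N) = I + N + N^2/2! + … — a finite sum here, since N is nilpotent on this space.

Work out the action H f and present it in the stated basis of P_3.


order-1 term: 24x^2 - 4x
order-2 term: 24x - 2
order-3 term: 8
the series for exp(D) f terminates at order 3
exp(D) f = 8x^3 + 22x^2 + 20x + 6

the result is g(x) = 8x^3 + 22x^2 + 20x + 6


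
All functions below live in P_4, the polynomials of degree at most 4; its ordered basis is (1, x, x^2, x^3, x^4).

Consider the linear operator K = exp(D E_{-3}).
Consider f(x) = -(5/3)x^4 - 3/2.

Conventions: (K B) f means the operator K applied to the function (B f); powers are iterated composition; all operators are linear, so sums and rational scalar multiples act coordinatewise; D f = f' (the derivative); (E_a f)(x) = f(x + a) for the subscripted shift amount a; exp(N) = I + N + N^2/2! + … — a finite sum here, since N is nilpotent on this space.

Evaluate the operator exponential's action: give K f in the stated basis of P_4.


the result is g(x) = -(5/3)x^4 - (20/3)x^3 + 50x^2 - (200/3)x - 739/6

order-1 term: -(20/3)x^3 + 60x^2 - 180x + 180
order-2 term: -10x^2 + 120x - 360
order-3 term: -(20/3)x + 60
order-4 term: -5/3
the series for exp(D E_{-3}) f terminates at order 4
exp(D E_{-3}) f = -(5/3)x^4 - (20/3)x^3 + 50x^2 - (200/3)x - 739/6


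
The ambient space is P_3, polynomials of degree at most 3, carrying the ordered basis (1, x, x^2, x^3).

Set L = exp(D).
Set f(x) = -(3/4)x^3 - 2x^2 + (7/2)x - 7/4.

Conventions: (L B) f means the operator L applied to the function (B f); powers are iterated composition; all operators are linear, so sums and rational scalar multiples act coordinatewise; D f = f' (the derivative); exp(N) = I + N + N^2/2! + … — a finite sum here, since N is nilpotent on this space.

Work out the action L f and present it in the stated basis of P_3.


order-1 term: -(9/4)x^2 - 4x + 7/2
order-2 term: -(9/4)x - 2
order-3 term: -3/4
the series for exp(D) f terminates at order 3
exp(D) f = -(3/4)x^3 - (17/4)x^2 - (11/4)x - 1

g(x) = -(3/4)x^3 - (17/4)x^2 - (11/4)x - 1


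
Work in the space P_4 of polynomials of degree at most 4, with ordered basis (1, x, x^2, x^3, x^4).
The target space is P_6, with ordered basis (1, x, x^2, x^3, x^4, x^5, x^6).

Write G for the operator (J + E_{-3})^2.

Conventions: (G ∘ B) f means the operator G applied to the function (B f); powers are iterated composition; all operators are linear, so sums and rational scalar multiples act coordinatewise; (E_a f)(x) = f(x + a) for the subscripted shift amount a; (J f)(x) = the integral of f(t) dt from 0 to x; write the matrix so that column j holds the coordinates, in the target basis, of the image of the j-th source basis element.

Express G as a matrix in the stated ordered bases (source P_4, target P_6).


image of 1: (1/2)x^2 + 2x - 2
image of x: (1/6)x^3 + x^2 - 5x - 3/2
image of x^2: (1/12)x^4 + (2/3)x^3 - 5x^2 + 6x + 27
image of x^3: (1/20)x^5 + (1/2)x^4 - 5x^3 + 9x^2 + 54x - 783/4
image of x^4: (1/30)x^6 + (2/5)x^5 - 5x^4 + 12x^3 + 108x^2 - 702x + 6237/5
each image's coordinates form column j of the matrix

the matrix is [[-2, -3/2, 27, -783/4, 6237/5]; [2, -5, 6, 54, -702]; [1/2, 1, -5, 9, 108]; [0, 1/6, 2/3, -5, 12]; [0, 0, 1/12, 1/2, -5]; [0, 0, 0, 1/20, 2/5]; [0, 0, 0, 0, 1/30]] (rows listed top to bottom)


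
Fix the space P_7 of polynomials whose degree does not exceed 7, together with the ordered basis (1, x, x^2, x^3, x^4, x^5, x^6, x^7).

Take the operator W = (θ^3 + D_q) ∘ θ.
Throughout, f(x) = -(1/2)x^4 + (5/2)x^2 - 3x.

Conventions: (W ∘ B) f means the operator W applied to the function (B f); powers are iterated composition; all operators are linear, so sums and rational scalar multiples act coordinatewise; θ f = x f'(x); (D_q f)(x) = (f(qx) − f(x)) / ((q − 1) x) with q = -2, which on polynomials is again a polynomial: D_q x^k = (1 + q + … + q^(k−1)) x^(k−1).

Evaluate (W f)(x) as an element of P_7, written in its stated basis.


θ f = -2x^4 + 5x^2 - 3x
θ θ f = -8x^4 + 10x^2 - 3x
θ θ θ f = -32x^4 + 20x^2 - 3x
θ θ θ θ f = -128x^4 + 40x^2 - 3x
D_q θ f = 10x^3 - 5x - 3
(θ^3 + D_q) θ f = -128x^4 + 10x^3 + 40x^2 - 8x - 3

g(x) = -128x^4 + 10x^3 + 40x^2 - 8x - 3


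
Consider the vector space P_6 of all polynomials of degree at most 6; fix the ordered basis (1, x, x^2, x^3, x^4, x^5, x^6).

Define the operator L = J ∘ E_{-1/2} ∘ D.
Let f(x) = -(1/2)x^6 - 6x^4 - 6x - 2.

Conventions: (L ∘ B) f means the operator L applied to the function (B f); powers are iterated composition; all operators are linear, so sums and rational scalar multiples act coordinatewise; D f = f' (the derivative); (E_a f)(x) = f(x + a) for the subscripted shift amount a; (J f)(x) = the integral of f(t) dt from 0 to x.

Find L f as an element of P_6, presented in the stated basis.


g(x) = -(1/2)x^6 + (3/2)x^5 - (63/8)x^4 + (53/4)x^3 - (303/32)x^2 - (93/32)x

D f = -3x^5 - 24x^3 - 6
E_{-1/2} D f = -3x^5 + (15/2)x^4 - (63/2)x^3 + (159/4)x^2 - (303/16)x - 93/32
J E_{-1/2} D f = -(1/2)x^6 + (3/2)x^5 - (63/8)x^4 + (53/4)x^3 - (303/32)x^2 - (93/32)x


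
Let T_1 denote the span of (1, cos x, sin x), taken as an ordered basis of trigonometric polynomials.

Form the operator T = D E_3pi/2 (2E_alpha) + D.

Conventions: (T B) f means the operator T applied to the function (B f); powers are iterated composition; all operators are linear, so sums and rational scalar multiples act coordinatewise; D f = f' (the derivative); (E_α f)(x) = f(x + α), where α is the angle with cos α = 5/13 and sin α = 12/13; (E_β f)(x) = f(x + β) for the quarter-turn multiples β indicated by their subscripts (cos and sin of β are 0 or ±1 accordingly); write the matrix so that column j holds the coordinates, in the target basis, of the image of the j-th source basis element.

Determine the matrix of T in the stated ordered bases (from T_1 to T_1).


the matrix is [[0, 0, 0]; [0, 10/13, 37/13]; [0, -37/13, 10/13]] (rows listed top to bottom)

image of 1: 0
image of cos x: (10/13)cos x - (37/13)sin x
image of sin x: (37/13)cos x + (10/13)sin x
each image's coordinates form column j of the matrix


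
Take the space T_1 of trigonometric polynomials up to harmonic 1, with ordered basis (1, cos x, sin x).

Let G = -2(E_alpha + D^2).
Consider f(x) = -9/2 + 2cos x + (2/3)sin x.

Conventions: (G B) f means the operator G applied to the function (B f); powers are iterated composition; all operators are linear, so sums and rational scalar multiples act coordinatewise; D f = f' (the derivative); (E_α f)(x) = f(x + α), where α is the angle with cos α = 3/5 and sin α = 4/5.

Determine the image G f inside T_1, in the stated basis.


g(x) = 9 + (8/15)cos x + (56/15)sin x

E_alpha f = -9/2 + (26/15)cos x - (6/5)sin x
D f = (2/3)cos x - 2sin x
D D f = -2cos x - (2/3)sin x
(E_alpha + D^2) f = -9/2 - (4/15)cos x - (28/15)sin x
(-2(E_alpha + D^2)) f = 9 + (8/15)cos x + (56/15)sin x


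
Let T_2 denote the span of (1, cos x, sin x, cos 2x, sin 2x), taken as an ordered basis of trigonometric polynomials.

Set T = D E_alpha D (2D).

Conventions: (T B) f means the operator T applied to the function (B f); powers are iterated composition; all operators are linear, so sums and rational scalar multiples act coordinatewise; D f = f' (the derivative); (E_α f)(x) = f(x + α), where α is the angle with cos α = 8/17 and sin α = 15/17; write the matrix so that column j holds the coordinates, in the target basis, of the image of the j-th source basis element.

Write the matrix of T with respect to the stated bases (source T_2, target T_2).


the matrix is [[0, 0, 0, 0, 0]; [0, 30/17, -16/17, 0, 0]; [0, 16/17, 30/17, 0, 0]; [0, 0, 0, 3840/289, 2576/289]; [0, 0, 0, -2576/289, 3840/289]] (rows listed top to bottom)

image of 1: 0
image of cos x: (30/17)cos x + (16/17)sin x
image of sin x: -(16/17)cos x + (30/17)sin x
image of cos 2x: (3840/289)cos 2x - (2576/289)sin 2x
image of sin 2x: (2576/289)cos 2x + (3840/289)sin 2x
each image's coordinates form column j of the matrix


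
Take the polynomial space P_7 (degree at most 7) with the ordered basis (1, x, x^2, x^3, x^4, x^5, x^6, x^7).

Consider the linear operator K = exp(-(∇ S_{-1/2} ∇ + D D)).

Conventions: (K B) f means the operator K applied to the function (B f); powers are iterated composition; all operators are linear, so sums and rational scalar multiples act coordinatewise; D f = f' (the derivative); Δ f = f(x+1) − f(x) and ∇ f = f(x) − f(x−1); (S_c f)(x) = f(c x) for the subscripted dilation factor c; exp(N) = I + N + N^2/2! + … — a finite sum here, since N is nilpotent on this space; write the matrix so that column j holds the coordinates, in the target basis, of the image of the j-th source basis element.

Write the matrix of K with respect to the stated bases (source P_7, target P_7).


the matrix is [[1, 0, -1, -3/4, 25/4, 255/32, -2143/32, -27447/256]; [0, 1, 0, -15/2, 3/2, 1235/16, -1665/64, -546847/512]; [0, 0, 1, 0, -21/2, -15/8, 10005/64, 22365/512]; [0, 0, 0, 1, 0, -85/4, 15/8, 114905/256]; [0, 0, 0, 0, 1, 0, -465/16, -105/64]; [0, 0, 0, 0, 0, 1, 0, -1365/32]; [0, 0, 0, 0, 0, 0, 1, 0]; [0, 0, 0, 0, 0, 0, 0, 1]] (rows listed top to bottom)

image of 1: 1
image of x: x
image of x^2: x^2 - 1
image of x^3: x^3 - (15/2)x - 3/4
image of x^4: x^4 - (21/2)x^2 + (3/2)x + 25/4
image of x^5: x^5 - (85/4)x^3 - (15/8)x^2 + (1235/16)x + 255/32
image of x^6: x^6 - (465/16)x^4 + (15/8)x^3 + (10005/64)x^2 - (1665/64)x - 2143/32
image of x^7: x^7 - (1365/32)x^5 - (105/64)x^4 + (114905/256)x^3 + (22365/512)x^2 - (546847/512)x - 27447/256
each image's coordinates form column j of the matrix
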